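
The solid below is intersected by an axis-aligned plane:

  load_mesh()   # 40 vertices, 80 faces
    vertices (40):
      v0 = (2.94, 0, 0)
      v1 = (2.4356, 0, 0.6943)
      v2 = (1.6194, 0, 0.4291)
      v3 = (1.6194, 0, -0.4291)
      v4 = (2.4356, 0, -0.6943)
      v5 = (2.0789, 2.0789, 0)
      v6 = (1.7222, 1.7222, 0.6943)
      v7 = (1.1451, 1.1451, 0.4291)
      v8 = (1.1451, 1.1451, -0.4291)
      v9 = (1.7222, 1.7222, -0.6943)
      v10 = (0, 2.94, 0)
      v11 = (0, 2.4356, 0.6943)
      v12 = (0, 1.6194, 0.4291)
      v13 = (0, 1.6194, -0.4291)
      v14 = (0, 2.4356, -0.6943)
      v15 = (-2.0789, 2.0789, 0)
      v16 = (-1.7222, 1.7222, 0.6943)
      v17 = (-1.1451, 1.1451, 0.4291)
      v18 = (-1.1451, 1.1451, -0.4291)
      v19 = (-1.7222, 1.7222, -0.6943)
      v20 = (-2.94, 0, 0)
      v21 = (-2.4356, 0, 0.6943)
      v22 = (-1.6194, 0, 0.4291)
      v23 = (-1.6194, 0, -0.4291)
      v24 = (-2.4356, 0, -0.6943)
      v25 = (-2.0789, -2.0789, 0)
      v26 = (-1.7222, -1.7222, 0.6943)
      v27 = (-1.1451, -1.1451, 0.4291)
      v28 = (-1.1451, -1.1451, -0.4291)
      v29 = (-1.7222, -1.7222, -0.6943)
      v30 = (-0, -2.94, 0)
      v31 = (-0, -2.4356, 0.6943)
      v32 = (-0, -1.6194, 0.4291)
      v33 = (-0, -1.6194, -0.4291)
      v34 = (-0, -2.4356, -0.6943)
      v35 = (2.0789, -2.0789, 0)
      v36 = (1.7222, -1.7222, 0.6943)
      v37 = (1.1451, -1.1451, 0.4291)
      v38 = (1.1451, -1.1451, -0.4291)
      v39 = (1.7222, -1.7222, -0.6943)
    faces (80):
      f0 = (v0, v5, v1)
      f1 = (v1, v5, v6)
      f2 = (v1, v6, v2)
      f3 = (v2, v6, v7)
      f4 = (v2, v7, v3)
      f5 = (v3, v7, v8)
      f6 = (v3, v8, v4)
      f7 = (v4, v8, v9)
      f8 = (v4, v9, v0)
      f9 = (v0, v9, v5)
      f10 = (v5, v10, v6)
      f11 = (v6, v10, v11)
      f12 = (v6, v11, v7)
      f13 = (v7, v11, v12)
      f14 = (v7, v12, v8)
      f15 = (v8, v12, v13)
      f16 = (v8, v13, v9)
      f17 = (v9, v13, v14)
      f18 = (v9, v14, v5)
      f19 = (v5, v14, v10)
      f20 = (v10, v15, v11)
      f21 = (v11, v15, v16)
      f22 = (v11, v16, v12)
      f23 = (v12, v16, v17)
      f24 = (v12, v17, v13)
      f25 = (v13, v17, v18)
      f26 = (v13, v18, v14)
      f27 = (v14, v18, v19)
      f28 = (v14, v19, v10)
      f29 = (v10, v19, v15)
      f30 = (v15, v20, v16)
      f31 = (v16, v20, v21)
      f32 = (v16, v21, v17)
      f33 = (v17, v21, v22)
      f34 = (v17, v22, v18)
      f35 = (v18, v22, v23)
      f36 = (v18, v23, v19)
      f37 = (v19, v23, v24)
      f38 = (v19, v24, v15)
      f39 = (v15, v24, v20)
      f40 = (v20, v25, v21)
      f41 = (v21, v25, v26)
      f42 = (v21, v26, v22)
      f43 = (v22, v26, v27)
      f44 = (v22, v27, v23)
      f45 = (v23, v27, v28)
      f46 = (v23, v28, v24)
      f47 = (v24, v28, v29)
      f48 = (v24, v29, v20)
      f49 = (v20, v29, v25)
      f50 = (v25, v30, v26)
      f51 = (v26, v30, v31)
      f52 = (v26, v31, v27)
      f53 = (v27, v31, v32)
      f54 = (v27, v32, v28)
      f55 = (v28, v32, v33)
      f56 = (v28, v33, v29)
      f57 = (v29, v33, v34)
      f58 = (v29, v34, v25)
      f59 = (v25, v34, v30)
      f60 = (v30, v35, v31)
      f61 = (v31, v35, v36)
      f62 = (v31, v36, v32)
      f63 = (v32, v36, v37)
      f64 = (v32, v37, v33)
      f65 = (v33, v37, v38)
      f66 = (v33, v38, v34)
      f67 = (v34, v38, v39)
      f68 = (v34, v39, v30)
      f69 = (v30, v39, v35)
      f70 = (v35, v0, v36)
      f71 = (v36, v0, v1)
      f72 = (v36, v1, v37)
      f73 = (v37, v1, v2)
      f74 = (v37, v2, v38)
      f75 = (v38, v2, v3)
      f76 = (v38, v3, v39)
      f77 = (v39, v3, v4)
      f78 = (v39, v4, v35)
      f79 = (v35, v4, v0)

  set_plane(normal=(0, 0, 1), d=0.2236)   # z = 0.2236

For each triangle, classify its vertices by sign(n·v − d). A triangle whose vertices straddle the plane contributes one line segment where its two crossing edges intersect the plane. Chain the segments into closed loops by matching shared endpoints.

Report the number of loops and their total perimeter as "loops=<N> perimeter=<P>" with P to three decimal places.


Straddling triangles (32 of 80):
  (v0,v5,v1) [--+] → (2.19378, 1.40939, 0.2236)–(2.77756, 0, 0.2236)  len=1.5255
  (v1,v5,v6) [+-+] → (2.19378, 1.40939, 0.2236)–(1.96402, 1.96402, 0.2236)  len=0.6003
  (v2,v7,v3) [++-] → (1.25867, 0.8709, 0.2236)–(1.6194, 0, 0.2236)  len=0.9427
  (v3,v7,v8) [-+-] → (1.25867, 0.8709, 0.2236)–(1.1451, 1.1451, 0.2236)  len=0.2968
  (v5,v10,v6) [--+] → (0.554636, 2.54781, 0.2236)–(1.96402, 1.96402, 0.2236)  len=1.5255
  (v6,v10,v11) [+-+] → (0.554636, 2.54781, 0.2236)–(0, 2.77756, 0.2236)  len=0.6003
  (v7,v12,v8) [++-] → (0.2742, 1.50583, 0.2236)–(1.1451, 1.1451, 0.2236)  len=0.9427
  (v8,v12,v13) [-+-] → (0.2742, 1.50583, 0.2236)–(0, 1.6194, 0.2236)  len=0.2968
  (v10,v15,v11) [--+] → (-1.40939, 2.19378, 0.2236)–(0, 2.77756, 0.2236)  len=1.5255
  (v11,v15,v16) [+-+] → (-1.40939, 2.19378, 0.2236)–(-1.96402, 1.96402, 0.2236)  len=0.6003
  (v12,v17,v13) [++-] → (-0.8709, 1.25867, 0.2236)–(0, 1.6194, 0.2236)  len=0.9427
  (v13,v17,v18) [-+-] → (-0.8709, 1.25867, 0.2236)–(-1.1451, 1.1451, 0.2236)  len=0.2968
  (v15,v20,v16) [--+] → (-2.54781, 0.554636, 0.2236)–(-1.96402, 1.96402, 0.2236)  len=1.5255
  (v16,v20,v21) [+-+] → (-2.54781, 0.554636, 0.2236)–(-2.77756, 0, 0.2236)  len=0.6003
  (v17,v22,v18) [++-] → (-1.50583, 0.2742, 0.2236)–(-1.1451, 1.1451, 0.2236)  len=0.9427
  (v18,v22,v23) [-+-] → (-1.50583, 0.2742, 0.2236)–(-1.6194, 0, 0.2236)  len=0.2968
  (v20,v25,v21) [--+] → (-2.19378, -1.40939, 0.2236)–(-2.77756, 0, 0.2236)  len=1.5255
  (v21,v25,v26) [+-+] → (-2.19378, -1.40939, 0.2236)–(-1.96402, -1.96402, 0.2236)  len=0.6003
  (v22,v27,v23) [++-] → (-1.25867, -0.8709, 0.2236)–(-1.6194, 0, 0.2236)  len=0.9427
  (v23,v27,v28) [-+-] → (-1.25867, -0.8709, 0.2236)–(-1.1451, -1.1451, 0.2236)  len=0.2968
  (v25,v30,v26) [--+] → (-0.554636, -2.54781, 0.2236)–(-1.96402, -1.96402, 0.2236)  len=1.5255
  (v26,v30,v31) [+-+] → (-0.554636, -2.54781, 0.2236)–(0, -2.77756, 0.2236)  len=0.6003
  (v27,v32,v28) [++-] → (-0.2742, -1.50583, 0.2236)–(-1.1451, -1.1451, 0.2236)  len=0.9427
  (v28,v32,v33) [-+-] → (-0.2742, -1.50583, 0.2236)–(0, -1.6194, 0.2236)  len=0.2968
  (v30,v35,v31) [--+] → (1.40939, -2.19378, 0.2236)–(0, -2.77756, 0.2236)  len=1.5255
  (v31,v35,v36) [+-+] → (1.40939, -2.19378, 0.2236)–(1.96402, -1.96402, 0.2236)  len=0.6003
  (v32,v37,v33) [++-] → (0.8709, -1.25867, 0.2236)–(0, -1.6194, 0.2236)  len=0.9427
  (v33,v37,v38) [-+-] → (0.8709, -1.25867, 0.2236)–(1.1451, -1.1451, 0.2236)  len=0.2968
  (v35,v0,v36) [--+] → (2.54781, -0.554636, 0.2236)–(1.96402, -1.96402, 0.2236)  len=1.5255
  (v36,v0,v1) [+-+] → (2.54781, -0.554636, 0.2236)–(2.77756, 0, 0.2236)  len=0.6003
  (v37,v2,v38) [++-] → (1.50583, -0.2742, 0.2236)–(1.1451, -1.1451, 0.2236)  len=0.9427
  (v38,v2,v3) [-+-] → (1.50583, -0.2742, 0.2236)–(1.6194, 0, 0.2236)  len=0.2968

Chained into 2 loop(s):
  loop 1: 16 segments, perimeter = 17.0068
  loop 2: 16 segments, perimeter = 9.9155
Total perimeter = 26.922

loops=2 perimeter=26.922


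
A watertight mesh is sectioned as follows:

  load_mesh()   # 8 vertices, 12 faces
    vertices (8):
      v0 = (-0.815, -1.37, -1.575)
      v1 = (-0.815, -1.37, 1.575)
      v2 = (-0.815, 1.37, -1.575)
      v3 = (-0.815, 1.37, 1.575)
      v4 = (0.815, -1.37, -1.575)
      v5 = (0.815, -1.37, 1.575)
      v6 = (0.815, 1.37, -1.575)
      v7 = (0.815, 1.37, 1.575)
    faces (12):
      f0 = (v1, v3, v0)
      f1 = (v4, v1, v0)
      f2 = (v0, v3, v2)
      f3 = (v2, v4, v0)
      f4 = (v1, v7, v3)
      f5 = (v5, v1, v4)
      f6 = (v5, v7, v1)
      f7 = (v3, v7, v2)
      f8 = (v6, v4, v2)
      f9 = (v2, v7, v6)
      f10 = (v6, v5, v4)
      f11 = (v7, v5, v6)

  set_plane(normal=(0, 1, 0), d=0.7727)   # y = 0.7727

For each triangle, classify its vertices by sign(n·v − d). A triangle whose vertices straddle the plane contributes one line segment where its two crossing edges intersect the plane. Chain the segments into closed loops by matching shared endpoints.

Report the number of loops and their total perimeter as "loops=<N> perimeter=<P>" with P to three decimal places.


loops=1 perimeter=9.560

Straddling triangles (8 of 12):
  (v1,v3,v0) [-+-] → (-0.815, 0.7727, 1.575)–(-0.815, 0.7727, 0.888323)  len=0.6867
  (v0,v3,v2) [-++] → (-0.815, 0.7727, 0.888323)–(-0.815, 0.7727, -1.575)  len=2.4633
  (v2,v4,v0) [+--] → (-0.459672, 0.7727, -1.575)–(-0.815, 0.7727, -1.575)  len=0.3553
  (v1,v7,v3) [-++] → (0.459672, 0.7727, 1.575)–(-0.815, 0.7727, 1.575)  len=1.2747
  (v5,v7,v1) [-+-] → (0.815, 0.7727, 1.575)–(0.459672, 0.7727, 1.575)  len=0.3553
  (v6,v4,v2) [+-+] → (0.815, 0.7727, -1.575)–(-0.459672, 0.7727, -1.575)  len=1.2747
  (v6,v5,v4) [+--] → (0.815, 0.7727, -0.888323)–(0.815, 0.7727, -1.575)  len=0.6867
  (v7,v5,v6) [+-+] → (0.815, 0.7727, 1.575)–(0.815, 0.7727, -0.888323)  len=2.4633

Chained into 1 loop(s):
  loop 1: 8 segments, perimeter = 9.5600
Total perimeter = 9.560


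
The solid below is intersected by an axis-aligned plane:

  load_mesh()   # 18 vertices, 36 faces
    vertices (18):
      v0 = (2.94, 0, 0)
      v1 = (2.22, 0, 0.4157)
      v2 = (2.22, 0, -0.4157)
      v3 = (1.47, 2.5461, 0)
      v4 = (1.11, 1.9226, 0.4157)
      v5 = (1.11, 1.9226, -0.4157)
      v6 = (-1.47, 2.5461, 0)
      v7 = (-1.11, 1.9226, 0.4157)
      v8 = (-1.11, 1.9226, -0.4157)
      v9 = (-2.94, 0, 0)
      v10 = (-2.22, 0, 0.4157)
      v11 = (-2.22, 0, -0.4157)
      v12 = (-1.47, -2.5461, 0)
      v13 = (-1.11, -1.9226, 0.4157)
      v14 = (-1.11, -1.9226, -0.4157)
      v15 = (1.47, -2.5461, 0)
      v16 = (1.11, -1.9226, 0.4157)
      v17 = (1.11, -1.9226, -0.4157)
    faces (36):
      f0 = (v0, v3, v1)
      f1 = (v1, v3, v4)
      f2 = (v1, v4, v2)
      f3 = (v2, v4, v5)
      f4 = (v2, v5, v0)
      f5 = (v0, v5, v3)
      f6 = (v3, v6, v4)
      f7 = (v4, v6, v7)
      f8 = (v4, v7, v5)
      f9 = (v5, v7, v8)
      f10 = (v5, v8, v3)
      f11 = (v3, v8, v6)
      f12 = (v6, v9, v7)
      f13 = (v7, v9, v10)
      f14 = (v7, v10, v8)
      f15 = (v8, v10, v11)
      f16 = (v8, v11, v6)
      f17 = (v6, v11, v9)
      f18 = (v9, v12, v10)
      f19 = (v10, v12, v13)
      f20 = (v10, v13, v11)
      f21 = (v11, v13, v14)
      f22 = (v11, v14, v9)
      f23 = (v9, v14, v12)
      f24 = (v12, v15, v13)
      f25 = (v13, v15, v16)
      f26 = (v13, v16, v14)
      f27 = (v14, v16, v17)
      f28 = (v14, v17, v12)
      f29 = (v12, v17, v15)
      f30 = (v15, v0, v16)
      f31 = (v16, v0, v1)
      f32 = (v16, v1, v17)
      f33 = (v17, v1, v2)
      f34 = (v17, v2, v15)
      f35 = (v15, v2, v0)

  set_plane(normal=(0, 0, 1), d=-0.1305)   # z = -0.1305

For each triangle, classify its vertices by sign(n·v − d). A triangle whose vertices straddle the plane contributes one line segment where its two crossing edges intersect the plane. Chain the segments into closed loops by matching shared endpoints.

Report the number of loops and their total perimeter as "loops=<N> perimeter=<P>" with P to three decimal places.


Straddling triangles (24 of 36):
  (v1,v4,v2) [++-] → (1.83923, 0.659521, -0.1305)–(2.22, 0, -0.1305)  len=0.7615
  (v2,v4,v5) [-+-] → (1.83923, 0.659521, -0.1305)–(1.11, 1.9226, -0.1305)  len=1.4585
  (v2,v5,v0) [--+] → (2.36551, 0.603559, -0.1305)–(2.71397, 0, -0.1305)  len=0.6969
  (v0,v5,v3) [+-+] → (2.36551, 0.603559, -0.1305)–(1.35699, 2.35037, -0.1305)  len=2.0170
  (v4,v7,v5) [++-] → (0.34846, 1.9226, -0.1305)–(1.11, 1.9226, -0.1305)  len=0.7615
  (v5,v7,v8) [-+-] → (0.34846, 1.9226, -0.1305)–(-1.11, 1.9226, -0.1305)  len=1.4585
  (v5,v8,v3) [--+] → (0.660065, 2.35037, -0.1305)–(1.35699, 2.35037, -0.1305)  len=0.6969
  (v3,v8,v6) [+-+] → (0.660065, 2.35037, -0.1305)–(-1.35699, 2.35037, -0.1305)  len=2.0171
  (v7,v10,v8) [++-] → (-1.49077, 1.26308, -0.1305)–(-1.11, 1.9226, -0.1305)  len=0.7615
  (v8,v10,v11) [-+-] → (-1.49077, 1.26308, -0.1305)–(-2.22, 0, -0.1305)  len=1.4585
  (v8,v11,v6) [--+] → (-1.70545, 1.74681, -0.1305)–(-1.35699, 2.35037, -0.1305)  len=0.6969
  (v6,v11,v9) [+-+] → (-1.70545, 1.74681, -0.1305)–(-2.71397, 0, -0.1305)  len=2.0170
  (v10,v13,v11) [++-] → (-1.83923, -0.659521, -0.1305)–(-2.22, 0, -0.1305)  len=0.7615
  (v11,v13,v14) [-+-] → (-1.83923, -0.659521, -0.1305)–(-1.11, -1.9226, -0.1305)  len=1.4585
  (v11,v14,v9) [--+] → (-2.36551, -0.603559, -0.1305)–(-2.71397, 0, -0.1305)  len=0.6969
  (v9,v14,v12) [+-+] → (-2.36551, -0.603559, -0.1305)–(-1.35699, -2.35037, -0.1305)  len=2.0170
  (v13,v16,v14) [++-] → (-0.34846, -1.9226, -0.1305)–(-1.11, -1.9226, -0.1305)  len=0.7615
  (v14,v16,v17) [-+-] → (-0.34846, -1.9226, -0.1305)–(1.11, -1.9226, -0.1305)  len=1.4585
  (v14,v17,v12) [--+] → (-0.660065, -2.35037, -0.1305)–(-1.35699, -2.35037, -0.1305)  len=0.6969
  (v12,v17,v15) [+-+] → (-0.660065, -2.35037, -0.1305)–(1.35699, -2.35037, -0.1305)  len=2.0171
  (v16,v1,v17) [++-] → (1.49077, -1.26308, -0.1305)–(1.11, -1.9226, -0.1305)  len=0.7615
  (v17,v1,v2) [-+-] → (1.49077, -1.26308, -0.1305)–(2.22, 0, -0.1305)  len=1.4585
  (v17,v2,v15) [--+] → (1.70545, -1.74681, -0.1305)–(1.35699, -2.35037, -0.1305)  len=0.6969
  (v15,v2,v0) [+-+] → (1.70545, -1.74681, -0.1305)–(2.71397, 0, -0.1305)  len=2.0170

Chained into 2 loop(s):
  loop 1: 12 segments, perimeter = 13.3201
  loop 2: 12 segments, perimeter = 16.2838
Total perimeter = 29.604

loops=2 perimeter=29.604


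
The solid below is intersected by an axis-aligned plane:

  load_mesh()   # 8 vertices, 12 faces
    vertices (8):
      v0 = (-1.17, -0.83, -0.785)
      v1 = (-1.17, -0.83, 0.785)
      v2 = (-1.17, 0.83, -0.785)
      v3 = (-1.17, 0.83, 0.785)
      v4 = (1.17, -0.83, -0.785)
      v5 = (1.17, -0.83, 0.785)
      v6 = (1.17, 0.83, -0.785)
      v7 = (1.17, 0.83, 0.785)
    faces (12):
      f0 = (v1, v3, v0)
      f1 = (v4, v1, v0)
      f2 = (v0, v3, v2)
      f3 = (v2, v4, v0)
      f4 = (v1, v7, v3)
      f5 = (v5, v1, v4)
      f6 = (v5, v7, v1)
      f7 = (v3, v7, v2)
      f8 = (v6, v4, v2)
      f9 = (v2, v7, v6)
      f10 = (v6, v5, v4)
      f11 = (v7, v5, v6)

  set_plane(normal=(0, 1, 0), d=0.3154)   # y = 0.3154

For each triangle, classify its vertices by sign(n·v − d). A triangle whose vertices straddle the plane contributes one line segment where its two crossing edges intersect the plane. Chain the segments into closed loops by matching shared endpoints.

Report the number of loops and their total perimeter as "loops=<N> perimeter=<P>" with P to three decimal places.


loops=1 perimeter=7.820

Straddling triangles (8 of 12):
  (v1,v3,v0) [-+-] → (-1.17, 0.3154, 0.785)–(-1.17, 0.3154, 0.2983)  len=0.4867
  (v0,v3,v2) [-++] → (-1.17, 0.3154, 0.2983)–(-1.17, 0.3154, -0.785)  len=1.0833
  (v2,v4,v0) [+--] → (-0.4446, 0.3154, -0.785)–(-1.17, 0.3154, -0.785)  len=0.7254
  (v1,v7,v3) [-++] → (0.4446, 0.3154, 0.785)–(-1.17, 0.3154, 0.785)  len=1.6146
  (v5,v7,v1) [-+-] → (1.17, 0.3154, 0.785)–(0.4446, 0.3154, 0.785)  len=0.7254
  (v6,v4,v2) [+-+] → (1.17, 0.3154, -0.785)–(-0.4446, 0.3154, -0.785)  len=1.6146
  (v6,v5,v4) [+--] → (1.17, 0.3154, -0.2983)–(1.17, 0.3154, -0.785)  len=0.4867
  (v7,v5,v6) [+-+] → (1.17, 0.3154, 0.785)–(1.17, 0.3154, -0.2983)  len=1.0833

Chained into 1 loop(s):
  loop 1: 8 segments, perimeter = 7.8200
Total perimeter = 7.820


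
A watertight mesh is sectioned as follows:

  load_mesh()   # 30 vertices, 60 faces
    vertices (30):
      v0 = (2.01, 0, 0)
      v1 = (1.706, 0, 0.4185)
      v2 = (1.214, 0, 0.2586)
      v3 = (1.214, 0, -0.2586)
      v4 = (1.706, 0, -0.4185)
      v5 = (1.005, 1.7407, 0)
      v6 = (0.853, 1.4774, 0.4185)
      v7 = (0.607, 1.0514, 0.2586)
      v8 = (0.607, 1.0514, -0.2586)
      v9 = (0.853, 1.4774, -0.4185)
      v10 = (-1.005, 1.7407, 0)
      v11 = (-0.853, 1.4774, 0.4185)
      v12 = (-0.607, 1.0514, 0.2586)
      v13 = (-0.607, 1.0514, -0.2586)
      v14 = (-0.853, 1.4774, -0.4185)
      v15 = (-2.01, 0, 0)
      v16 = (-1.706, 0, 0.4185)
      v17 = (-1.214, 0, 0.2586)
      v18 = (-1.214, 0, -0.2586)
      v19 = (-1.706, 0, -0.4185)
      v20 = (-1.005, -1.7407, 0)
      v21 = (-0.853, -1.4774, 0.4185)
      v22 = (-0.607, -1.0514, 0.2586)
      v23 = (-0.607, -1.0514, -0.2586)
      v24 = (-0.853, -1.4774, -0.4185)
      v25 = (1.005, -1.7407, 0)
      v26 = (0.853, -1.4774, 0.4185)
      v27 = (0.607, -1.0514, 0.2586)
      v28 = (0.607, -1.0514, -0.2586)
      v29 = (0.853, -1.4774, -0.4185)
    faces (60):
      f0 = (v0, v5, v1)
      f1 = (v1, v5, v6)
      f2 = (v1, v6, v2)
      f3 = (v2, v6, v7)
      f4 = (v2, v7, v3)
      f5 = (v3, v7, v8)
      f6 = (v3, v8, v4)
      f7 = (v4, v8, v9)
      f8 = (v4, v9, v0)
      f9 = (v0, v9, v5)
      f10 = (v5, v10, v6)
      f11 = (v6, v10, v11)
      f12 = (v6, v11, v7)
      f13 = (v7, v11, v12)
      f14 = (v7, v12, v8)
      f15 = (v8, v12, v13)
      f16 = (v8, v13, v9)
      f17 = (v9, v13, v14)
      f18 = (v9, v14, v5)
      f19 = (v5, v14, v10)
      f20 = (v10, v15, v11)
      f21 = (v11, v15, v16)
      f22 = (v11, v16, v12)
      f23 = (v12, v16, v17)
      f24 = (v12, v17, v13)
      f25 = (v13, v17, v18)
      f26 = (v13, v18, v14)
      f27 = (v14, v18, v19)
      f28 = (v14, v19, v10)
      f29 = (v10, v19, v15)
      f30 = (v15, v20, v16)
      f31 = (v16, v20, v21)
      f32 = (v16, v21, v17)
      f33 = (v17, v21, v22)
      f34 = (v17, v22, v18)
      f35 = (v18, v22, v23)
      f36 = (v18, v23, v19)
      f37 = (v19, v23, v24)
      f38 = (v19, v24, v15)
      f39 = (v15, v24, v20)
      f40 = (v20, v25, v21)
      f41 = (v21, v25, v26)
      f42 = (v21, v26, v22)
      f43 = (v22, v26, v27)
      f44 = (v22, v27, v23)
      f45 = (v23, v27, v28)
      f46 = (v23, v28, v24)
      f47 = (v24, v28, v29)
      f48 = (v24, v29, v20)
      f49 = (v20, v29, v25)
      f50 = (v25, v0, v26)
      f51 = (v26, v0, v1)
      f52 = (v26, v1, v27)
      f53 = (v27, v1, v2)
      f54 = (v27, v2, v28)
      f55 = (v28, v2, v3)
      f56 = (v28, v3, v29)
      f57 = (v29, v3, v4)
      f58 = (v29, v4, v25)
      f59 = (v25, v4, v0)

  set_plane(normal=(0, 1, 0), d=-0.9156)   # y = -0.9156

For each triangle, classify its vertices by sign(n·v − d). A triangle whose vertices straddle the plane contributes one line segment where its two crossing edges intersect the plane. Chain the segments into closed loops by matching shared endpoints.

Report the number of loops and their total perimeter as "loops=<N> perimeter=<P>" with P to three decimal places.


Straddling triangles (20 of 60):
  (v15,v20,v16) [+-+] → (-1.48137, -0.9156, 0)–(-1.33728, -0.9156, 0.198371)  len=0.2452
  (v16,v20,v21) [+--] → (-1.33728, -0.9156, 0.198371)–(-1.17736, -0.9156, 0.4185)  len=0.2721
  (v16,v21,v17) [+-+] → (-1.17736, -0.9156, 0.4185)–(-0.990275, -0.9156, 0.357696)  len=0.1967
  (v17,v21,v22) [+--] → (-0.990275, -0.9156, 0.357696)–(-0.685401, -0.9156, 0.2586)  len=0.3206
  (v17,v22,v18) [+-+] → (-0.685401, -0.9156, 0.2586)–(-0.685401, -0.9156, 0.191798)  len=0.0668
  (v18,v22,v23) [+--] → (-0.685401, -0.9156, 0.191798)–(-0.685401, -0.9156, -0.2586)  len=0.4504
  (v18,v23,v19) [+-+] → (-0.685401, -0.9156, -0.2586)–(-0.748948, -0.9156, -0.279253)  len=0.0668
  (v19,v23,v24) [+--] → (-0.748948, -0.9156, -0.279253)–(-1.17736, -0.9156, -0.4185)  len=0.4505
  (v19,v24,v15) [+-+] → (-1.17736, -0.9156, -0.4185)–(-1.29296, -0.9156, -0.25936)  len=0.1967
  (v15,v24,v20) [+--] → (-1.29296, -0.9156, -0.25936)–(-1.48137, -0.9156, 0)  len=0.3206
  (v25,v0,v26) [-+-] → (1.48137, -0.9156, 0)–(1.29296, -0.9156, 0.25936)  len=0.3206
  (v26,v0,v1) [-++] → (1.29296, -0.9156, 0.25936)–(1.17736, -0.9156, 0.4185)  len=0.1967
  (v26,v1,v27) [-+-] → (1.17736, -0.9156, 0.4185)–(0.748948, -0.9156, 0.279253)  len=0.4505
  (v27,v1,v2) [-++] → (0.748948, -0.9156, 0.279253)–(0.685401, -0.9156, 0.2586)  len=0.0668
  (v27,v2,v28) [-+-] → (0.685401, -0.9156, 0.2586)–(0.685401, -0.9156, -0.191798)  len=0.4504
  (v28,v2,v3) [-++] → (0.685401, -0.9156, -0.191798)–(0.685401, -0.9156, -0.2586)  len=0.0668
  (v28,v3,v29) [-+-] → (0.685401, -0.9156, -0.2586)–(0.990275, -0.9156, -0.357696)  len=0.3206
  (v29,v3,v4) [-++] → (0.990275, -0.9156, -0.357696)–(1.17736, -0.9156, -0.4185)  len=0.1967
  (v29,v4,v25) [-+-] → (1.17736, -0.9156, -0.4185)–(1.33728, -0.9156, -0.198371)  len=0.2721
  (v25,v4,v0) [-++] → (1.33728, -0.9156, -0.198371)–(1.48137, -0.9156, 0)  len=0.2452

Chained into 2 loop(s):
  loop 1: 10 segments, perimeter = 2.5863
  loop 2: 10 segments, perimeter = 2.5863
Total perimeter = 5.173

loops=2 perimeter=5.173


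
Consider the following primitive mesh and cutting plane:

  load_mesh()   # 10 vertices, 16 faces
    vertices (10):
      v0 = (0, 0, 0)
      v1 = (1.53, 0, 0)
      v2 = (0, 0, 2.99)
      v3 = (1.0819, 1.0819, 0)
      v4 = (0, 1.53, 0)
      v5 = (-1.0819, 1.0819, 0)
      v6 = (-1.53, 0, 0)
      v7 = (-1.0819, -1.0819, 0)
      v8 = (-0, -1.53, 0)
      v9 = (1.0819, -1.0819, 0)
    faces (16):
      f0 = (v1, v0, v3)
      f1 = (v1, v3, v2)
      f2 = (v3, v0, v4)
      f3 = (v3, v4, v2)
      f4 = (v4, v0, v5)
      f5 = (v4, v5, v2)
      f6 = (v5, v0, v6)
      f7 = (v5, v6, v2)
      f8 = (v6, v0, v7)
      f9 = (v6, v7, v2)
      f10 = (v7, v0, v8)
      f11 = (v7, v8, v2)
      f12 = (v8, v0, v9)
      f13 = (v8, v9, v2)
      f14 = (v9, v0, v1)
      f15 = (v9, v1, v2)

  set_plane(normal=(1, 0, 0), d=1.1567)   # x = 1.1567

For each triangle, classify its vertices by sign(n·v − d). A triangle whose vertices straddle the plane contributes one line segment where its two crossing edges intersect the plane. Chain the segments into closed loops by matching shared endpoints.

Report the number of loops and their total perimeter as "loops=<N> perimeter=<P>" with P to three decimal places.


loops=1 perimeter=4.122

Straddling triangles (4 of 16):
  (v1,v0,v3) [+--] → (1.1567, 0, 0)–(1.1567, 0.901302, 0)  len=0.9013
  (v1,v3,v2) [+--] → (1.1567, 0.901302, 0)–(1.1567, 0, 0.729521)  len=1.1595
  (v9,v0,v1) [--+] → (1.1567, 0, 0)–(1.1567, -0.901302, 0)  len=0.9013
  (v9,v1,v2) [-+-] → (1.1567, -0.901302, 0)–(1.1567, 0, 0.729521)  len=1.1595

Chained into 1 loop(s):
  loop 1: 4 segments, perimeter = 4.1217
Total perimeter = 4.122


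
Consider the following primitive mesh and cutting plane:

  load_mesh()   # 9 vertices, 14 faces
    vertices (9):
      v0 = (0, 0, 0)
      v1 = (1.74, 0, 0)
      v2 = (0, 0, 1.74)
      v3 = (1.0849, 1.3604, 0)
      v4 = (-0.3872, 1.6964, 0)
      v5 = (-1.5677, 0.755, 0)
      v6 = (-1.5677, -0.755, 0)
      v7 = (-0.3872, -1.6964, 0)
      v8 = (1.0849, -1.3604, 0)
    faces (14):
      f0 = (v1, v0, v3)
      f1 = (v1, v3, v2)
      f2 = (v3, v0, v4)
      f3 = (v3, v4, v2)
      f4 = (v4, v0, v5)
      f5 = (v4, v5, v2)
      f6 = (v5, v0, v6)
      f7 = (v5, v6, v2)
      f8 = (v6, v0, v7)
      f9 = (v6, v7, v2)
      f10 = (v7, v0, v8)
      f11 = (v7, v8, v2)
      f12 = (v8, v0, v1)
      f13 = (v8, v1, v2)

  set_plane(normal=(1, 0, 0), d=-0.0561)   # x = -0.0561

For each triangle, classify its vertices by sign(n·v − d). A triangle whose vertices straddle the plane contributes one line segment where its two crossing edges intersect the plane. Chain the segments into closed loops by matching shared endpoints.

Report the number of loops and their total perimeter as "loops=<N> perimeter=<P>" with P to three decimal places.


loops=1 perimeter=7.927

Straddling triangles (10 of 14):
  (v3,v0,v4) [++-] → (-0.0561, 0.245785, 0)–(-0.0561, 1.62083, 0)  len=1.3750
  (v3,v4,v2) [+-+] → (-0.0561, 1.62083, 0)–(-0.0561, 0.245785, 1.4879)  len=2.0260
  (v4,v0,v5) [-+-] → (-0.0561, 0.245785, 0)–(-0.0561, 0.0270176, 0)  len=0.2188
  (v4,v5,v2) [--+] → (-0.0561, 0.0270176, 1.67773)–(-0.0561, 0.245785, 1.4879)  len=0.2897
  (v5,v0,v6) [-+-] → (-0.0561, 0.0270176, 0)–(-0.0561, -0.0270176, 0)  len=0.0540
  (v5,v6,v2) [--+] → (-0.0561, -0.0270176, 1.67773)–(-0.0561, 0.0270176, 1.67773)  len=0.0540
  (v6,v0,v7) [-+-] → (-0.0561, -0.0270176, 0)–(-0.0561, -0.245785, 0)  len=0.2188
  (v6,v7,v2) [--+] → (-0.0561, -0.245785, 1.4879)–(-0.0561, -0.0270176, 1.67773)  len=0.2897
  (v7,v0,v8) [-++] → (-0.0561, -0.245785, 0)–(-0.0561, -1.62083, 0)  len=1.3750
  (v7,v8,v2) [-++] → (-0.0561, -1.62083, 0)–(-0.0561, -0.245785, 1.4879)  len=2.0260

Chained into 1 loop(s):
  loop 1: 10 segments, perimeter = 7.9269
Total perimeter = 7.927


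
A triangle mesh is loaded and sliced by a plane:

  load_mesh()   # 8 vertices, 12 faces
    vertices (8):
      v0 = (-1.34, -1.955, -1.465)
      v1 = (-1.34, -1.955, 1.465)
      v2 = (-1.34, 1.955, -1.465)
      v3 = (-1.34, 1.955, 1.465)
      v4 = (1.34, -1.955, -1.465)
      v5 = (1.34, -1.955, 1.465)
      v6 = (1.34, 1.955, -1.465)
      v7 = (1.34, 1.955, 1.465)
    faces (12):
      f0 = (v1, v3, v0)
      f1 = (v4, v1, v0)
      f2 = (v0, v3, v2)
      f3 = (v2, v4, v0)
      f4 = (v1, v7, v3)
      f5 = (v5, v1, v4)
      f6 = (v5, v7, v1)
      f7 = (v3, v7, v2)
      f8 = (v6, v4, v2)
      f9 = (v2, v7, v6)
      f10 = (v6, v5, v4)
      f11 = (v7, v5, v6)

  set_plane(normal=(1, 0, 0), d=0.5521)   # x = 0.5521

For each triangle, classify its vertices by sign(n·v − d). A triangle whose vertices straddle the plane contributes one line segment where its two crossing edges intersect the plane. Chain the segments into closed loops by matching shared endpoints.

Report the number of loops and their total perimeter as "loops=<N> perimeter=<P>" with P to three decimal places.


loops=1 perimeter=13.680

Straddling triangles (8 of 12):
  (v4,v1,v0) [+--] → (0.5521, -1.955, -0.603602)–(0.5521, -1.955, -1.465)  len=0.8614
  (v2,v4,v0) [-+-] → (0.5521, -0.805489, -1.465)–(0.5521, -1.955, -1.465)  len=1.1495
  (v1,v7,v3) [-+-] → (0.5521, 0.805489, 1.465)–(0.5521, 1.955, 1.465)  len=1.1495
  (v5,v1,v4) [+-+] → (0.5521, -1.955, 1.465)–(0.5521, -1.955, -0.603602)  len=2.0686
  (v5,v7,v1) [++-] → (0.5521, 0.805489, 1.465)–(0.5521, -1.955, 1.465)  len=2.7605
  (v3,v7,v2) [-+-] → (0.5521, 1.955, 1.465)–(0.5521, 1.955, 0.603602)  len=0.8614
  (v6,v4,v2) [++-] → (0.5521, -0.805489, -1.465)–(0.5521, 1.955, -1.465)  len=2.7605
  (v2,v7,v6) [-++] → (0.5521, 1.955, 0.603602)–(0.5521, 1.955, -1.465)  len=2.0686

Chained into 1 loop(s):
  loop 1: 8 segments, perimeter = 13.6800
Total perimeter = 13.680


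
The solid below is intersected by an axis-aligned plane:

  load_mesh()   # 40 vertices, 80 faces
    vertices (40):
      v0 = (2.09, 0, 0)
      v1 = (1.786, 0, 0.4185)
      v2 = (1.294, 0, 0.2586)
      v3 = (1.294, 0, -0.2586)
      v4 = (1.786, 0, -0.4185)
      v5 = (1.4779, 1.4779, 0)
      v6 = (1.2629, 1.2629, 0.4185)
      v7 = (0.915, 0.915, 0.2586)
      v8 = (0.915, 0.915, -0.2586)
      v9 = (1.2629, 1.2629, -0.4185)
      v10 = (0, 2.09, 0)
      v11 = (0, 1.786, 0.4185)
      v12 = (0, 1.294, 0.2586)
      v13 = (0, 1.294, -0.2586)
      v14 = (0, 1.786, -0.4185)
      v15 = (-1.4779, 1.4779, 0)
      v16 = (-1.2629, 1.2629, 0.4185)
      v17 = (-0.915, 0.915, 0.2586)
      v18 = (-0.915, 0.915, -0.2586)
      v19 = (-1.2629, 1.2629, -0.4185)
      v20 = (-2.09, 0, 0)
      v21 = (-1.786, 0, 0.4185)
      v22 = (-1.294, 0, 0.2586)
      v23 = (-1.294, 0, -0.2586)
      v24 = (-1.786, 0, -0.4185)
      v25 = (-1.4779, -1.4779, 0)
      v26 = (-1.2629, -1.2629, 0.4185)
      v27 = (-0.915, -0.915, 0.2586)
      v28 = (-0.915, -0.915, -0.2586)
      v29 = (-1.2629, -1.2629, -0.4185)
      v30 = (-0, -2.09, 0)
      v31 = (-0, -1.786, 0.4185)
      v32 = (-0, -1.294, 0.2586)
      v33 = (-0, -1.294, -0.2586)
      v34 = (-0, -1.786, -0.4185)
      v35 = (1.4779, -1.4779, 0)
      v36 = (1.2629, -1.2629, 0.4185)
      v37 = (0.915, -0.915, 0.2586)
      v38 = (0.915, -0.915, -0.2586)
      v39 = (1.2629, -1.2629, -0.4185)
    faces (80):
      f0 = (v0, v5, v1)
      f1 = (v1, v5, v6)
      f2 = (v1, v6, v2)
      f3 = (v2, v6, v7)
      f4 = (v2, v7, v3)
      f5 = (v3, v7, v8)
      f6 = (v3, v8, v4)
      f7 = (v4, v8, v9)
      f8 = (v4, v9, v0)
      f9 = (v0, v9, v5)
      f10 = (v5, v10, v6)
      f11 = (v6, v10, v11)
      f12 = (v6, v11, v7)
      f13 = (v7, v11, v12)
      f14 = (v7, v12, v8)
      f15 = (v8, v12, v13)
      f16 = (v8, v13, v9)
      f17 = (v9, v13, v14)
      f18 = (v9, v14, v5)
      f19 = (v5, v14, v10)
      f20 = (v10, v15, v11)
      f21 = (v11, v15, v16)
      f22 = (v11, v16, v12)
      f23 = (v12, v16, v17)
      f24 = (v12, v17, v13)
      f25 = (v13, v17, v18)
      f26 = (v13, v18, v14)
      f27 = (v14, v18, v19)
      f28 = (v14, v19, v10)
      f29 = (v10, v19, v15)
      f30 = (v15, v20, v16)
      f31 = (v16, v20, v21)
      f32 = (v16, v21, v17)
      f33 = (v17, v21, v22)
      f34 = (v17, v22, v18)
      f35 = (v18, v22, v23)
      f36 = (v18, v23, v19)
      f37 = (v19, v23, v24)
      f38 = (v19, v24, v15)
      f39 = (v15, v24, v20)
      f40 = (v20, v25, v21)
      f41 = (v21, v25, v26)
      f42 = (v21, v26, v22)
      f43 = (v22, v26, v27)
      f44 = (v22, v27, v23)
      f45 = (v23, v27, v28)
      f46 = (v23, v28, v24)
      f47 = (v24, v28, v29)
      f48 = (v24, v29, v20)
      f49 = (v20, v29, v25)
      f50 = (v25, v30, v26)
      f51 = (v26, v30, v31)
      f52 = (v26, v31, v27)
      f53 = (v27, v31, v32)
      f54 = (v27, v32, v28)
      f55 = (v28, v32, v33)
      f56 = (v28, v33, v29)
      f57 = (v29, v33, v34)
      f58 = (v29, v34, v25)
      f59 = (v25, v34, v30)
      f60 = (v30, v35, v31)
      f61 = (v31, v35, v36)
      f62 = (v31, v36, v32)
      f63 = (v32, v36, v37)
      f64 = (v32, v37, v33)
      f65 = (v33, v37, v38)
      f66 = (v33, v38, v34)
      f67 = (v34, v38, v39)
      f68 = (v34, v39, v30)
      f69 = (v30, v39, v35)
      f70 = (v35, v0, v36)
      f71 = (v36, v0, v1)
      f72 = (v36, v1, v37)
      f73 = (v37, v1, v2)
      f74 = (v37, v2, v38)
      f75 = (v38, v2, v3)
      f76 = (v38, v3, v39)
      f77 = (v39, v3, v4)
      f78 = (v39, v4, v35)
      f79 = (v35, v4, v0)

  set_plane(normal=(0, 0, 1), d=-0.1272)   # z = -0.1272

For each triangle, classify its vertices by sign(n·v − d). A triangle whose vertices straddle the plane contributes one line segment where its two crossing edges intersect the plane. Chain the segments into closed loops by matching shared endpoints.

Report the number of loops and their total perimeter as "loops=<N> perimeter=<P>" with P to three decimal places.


Straddling triangles (32 of 80):
  (v2,v7,v3) [++-] → (1.19771, 0.232465, -0.1272)–(1.294, 0, -0.1272)  len=0.2516
  (v3,v7,v8) [-+-] → (1.19771, 0.232465, -0.1272)–(0.915, 0.915, -0.1272)  len=0.7388
  (v4,v9,v0) [--+] → (1.83861, 0.383849, -0.1272)–(1.9976, 0, -0.1272)  len=0.4155
  (v0,v9,v5) [+-+] → (1.83861, 0.383849, -0.1272)–(1.41255, 1.41255, -0.1272)  len=1.1134
  (v7,v12,v8) [++-] → (0.682535, 1.01129, -0.1272)–(0.915, 0.915, -0.1272)  len=0.2516
  (v8,v12,v13) [-+-] → (0.682535, 1.01129, -0.1272)–(0, 1.294, -0.1272)  len=0.7388
  (v9,v14,v5) [--+] → (1.0287, 1.57154, -0.1272)–(1.41255, 1.41255, -0.1272)  len=0.4155
  (v5,v14,v10) [+-+] → (1.0287, 1.57154, -0.1272)–(0, 1.9976, -0.1272)  len=1.1134
  (v12,v17,v13) [++-] → (-0.232465, 1.19771, -0.1272)–(0, 1.294, -0.1272)  len=0.2516
  (v13,v17,v18) [-+-] → (-0.232465, 1.19771, -0.1272)–(-0.915, 0.915, -0.1272)  len=0.7388
  (v14,v19,v10) [--+] → (-0.383849, 1.83861, -0.1272)–(0, 1.9976, -0.1272)  len=0.4155
  (v10,v19,v15) [+-+] → (-0.383849, 1.83861, -0.1272)–(-1.41255, 1.41255, -0.1272)  len=1.1134
  (v17,v22,v18) [++-] → (-1.01129, 0.682535, -0.1272)–(-0.915, 0.915, -0.1272)  len=0.2516
  (v18,v22,v23) [-+-] → (-1.01129, 0.682535, -0.1272)–(-1.294, 0, -0.1272)  len=0.7388
  (v19,v24,v15) [--+] → (-1.57154, 1.0287, -0.1272)–(-1.41255, 1.41255, -0.1272)  len=0.4155
  (v15,v24,v20) [+-+] → (-1.57154, 1.0287, -0.1272)–(-1.9976, 0, -0.1272)  len=1.1134
  (v22,v27,v23) [++-] → (-1.19771, -0.232465, -0.1272)–(-1.294, 0, -0.1272)  len=0.2516
  (v23,v27,v28) [-+-] → (-1.19771, -0.232465, -0.1272)–(-0.915, -0.915, -0.1272)  len=0.7388
  (v24,v29,v20) [--+] → (-1.83861, -0.383849, -0.1272)–(-1.9976, 0, -0.1272)  len=0.4155
  (v20,v29,v25) [+-+] → (-1.83861, -0.383849, -0.1272)–(-1.41255, -1.41255, -0.1272)  len=1.1134
  (v27,v32,v28) [++-] → (-0.682535, -1.01129, -0.1272)–(-0.915, -0.915, -0.1272)  len=0.2516
  (v28,v32,v33) [-+-] → (-0.682535, -1.01129, -0.1272)–(0, -1.294, -0.1272)  len=0.7388
  (v29,v34,v25) [--+] → (-1.0287, -1.57154, -0.1272)–(-1.41255, -1.41255, -0.1272)  len=0.4155
  (v25,v34,v30) [+-+] → (-1.0287, -1.57154, -0.1272)–(0, -1.9976, -0.1272)  len=1.1134
  (v32,v37,v33) [++-] → (0.232465, -1.19771, -0.1272)–(0, -1.294, -0.1272)  len=0.2516
  (v33,v37,v38) [-+-] → (0.232465, -1.19771, -0.1272)–(0.915, -0.915, -0.1272)  len=0.7388
  (v34,v39,v30) [--+] → (0.383849, -1.83861, -0.1272)–(0, -1.9976, -0.1272)  len=0.4155
  (v30,v39,v35) [+-+] → (0.383849, -1.83861, -0.1272)–(1.41255, -1.41255, -0.1272)  len=1.1134
  (v37,v2,v38) [++-] → (1.01129, -0.682535, -0.1272)–(0.915, -0.915, -0.1272)  len=0.2516
  (v38,v2,v3) [-+-] → (1.01129, -0.682535, -0.1272)–(1.294, 0, -0.1272)  len=0.7388
  (v39,v4,v35) [--+] → (1.57154, -1.0287, -0.1272)–(1.41255, -1.41255, -0.1272)  len=0.4155
  (v35,v4,v0) [+-+] → (1.57154, -1.0287, -0.1272)–(1.9976, 0, -0.1272)  len=1.1134

Chained into 2 loop(s):
  loop 1: 16 segments, perimeter = 7.9231
  loop 2: 16 segments, perimeter = 12.2313
Total perimeter = 20.154

loops=2 perimeter=20.154


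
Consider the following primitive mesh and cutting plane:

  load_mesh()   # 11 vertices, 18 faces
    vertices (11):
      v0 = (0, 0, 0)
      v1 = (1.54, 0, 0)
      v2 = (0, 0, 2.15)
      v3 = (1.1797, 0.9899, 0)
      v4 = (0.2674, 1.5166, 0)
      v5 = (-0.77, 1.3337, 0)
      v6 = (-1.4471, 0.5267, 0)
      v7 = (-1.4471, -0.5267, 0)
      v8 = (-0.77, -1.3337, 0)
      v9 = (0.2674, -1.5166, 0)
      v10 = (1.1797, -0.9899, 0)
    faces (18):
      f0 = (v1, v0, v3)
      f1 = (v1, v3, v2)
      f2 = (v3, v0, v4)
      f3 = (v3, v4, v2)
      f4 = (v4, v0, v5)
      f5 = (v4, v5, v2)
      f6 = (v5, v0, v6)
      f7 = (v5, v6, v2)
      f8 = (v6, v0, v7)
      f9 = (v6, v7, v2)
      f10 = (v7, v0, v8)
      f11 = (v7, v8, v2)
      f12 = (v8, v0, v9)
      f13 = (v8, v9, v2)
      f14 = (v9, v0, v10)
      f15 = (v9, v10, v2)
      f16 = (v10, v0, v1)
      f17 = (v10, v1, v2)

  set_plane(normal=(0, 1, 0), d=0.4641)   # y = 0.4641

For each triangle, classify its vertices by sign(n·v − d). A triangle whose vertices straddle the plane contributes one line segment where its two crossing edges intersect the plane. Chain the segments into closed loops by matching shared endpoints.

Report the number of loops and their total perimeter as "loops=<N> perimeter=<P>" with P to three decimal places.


loops=1 perimeter=7.005

Straddling triangles (10 of 18):
  (v1,v0,v3) [--+] → (0.553085, 0.4641, 0)–(1.37108, 0.4641, 0)  len=0.8180
  (v1,v3,v2) [-+-] → (1.37108, 0.4641, 0)–(0.553085, 0.4641, 1.142)  len=1.4047
  (v3,v0,v4) [+-+] → (0.553085, 0.4641, 0)–(0.081828, 0.4641, 0)  len=0.4713
  (v3,v4,v2) [++-] → (0.081828, 0.4641, 1.49207)–(0.553085, 0.4641, 1.142)  len=0.5871
  (v4,v0,v5) [+-+] → (0.081828, 0.4641, 0)–(-0.267944, 0.4641, 0)  len=0.3498
  (v4,v5,v2) [++-] → (-0.267944, 0.4641, 1.40184)–(0.081828, 0.4641, 1.49207)  len=0.3612
  (v5,v0,v6) [+-+] → (-0.267944, 0.4641, 0)–(-1.27511, 0.4641, 0)  len=1.0072
  (v5,v6,v2) [++-] → (-1.27511, 0.4641, 0.255534)–(-0.267944, 0.4641, 1.40184)  len=1.5259
  (v6,v0,v7) [+--] → (-1.27511, 0.4641, 0)–(-1.4471, 0.4641, 0)  len=0.1720
  (v6,v7,v2) [+--] → (-1.4471, 0.4641, 0)–(-1.27511, 0.4641, 0.255534)  len=0.3080

Chained into 1 loop(s):
  loop 1: 10 segments, perimeter = 7.0051
Total perimeter = 7.005


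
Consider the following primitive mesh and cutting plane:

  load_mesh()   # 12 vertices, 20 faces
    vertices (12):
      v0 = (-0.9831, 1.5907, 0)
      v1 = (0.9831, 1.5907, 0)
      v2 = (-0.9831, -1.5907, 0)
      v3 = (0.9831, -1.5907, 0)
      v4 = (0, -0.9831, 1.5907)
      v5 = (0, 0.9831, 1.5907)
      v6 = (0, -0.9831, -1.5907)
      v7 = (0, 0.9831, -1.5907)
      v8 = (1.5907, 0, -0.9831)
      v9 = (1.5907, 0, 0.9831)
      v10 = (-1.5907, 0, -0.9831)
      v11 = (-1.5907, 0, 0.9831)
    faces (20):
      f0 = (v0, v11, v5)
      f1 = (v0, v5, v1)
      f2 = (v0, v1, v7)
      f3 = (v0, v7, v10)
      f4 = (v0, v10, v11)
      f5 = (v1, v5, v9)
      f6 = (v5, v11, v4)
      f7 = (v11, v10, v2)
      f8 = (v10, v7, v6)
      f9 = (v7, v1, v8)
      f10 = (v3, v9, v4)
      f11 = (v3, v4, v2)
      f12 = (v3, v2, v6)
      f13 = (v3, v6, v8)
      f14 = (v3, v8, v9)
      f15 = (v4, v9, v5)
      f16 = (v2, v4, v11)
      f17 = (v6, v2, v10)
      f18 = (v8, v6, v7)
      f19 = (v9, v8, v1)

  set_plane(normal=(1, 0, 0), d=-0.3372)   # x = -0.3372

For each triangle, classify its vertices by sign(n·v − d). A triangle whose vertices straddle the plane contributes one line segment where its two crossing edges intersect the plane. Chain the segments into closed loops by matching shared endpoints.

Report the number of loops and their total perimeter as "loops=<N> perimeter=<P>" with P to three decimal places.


Straddling triangles (10 of 20):
  (v0,v11,v5) [--+] → (-0.3372, 0.7747, 1.4619)–(-0.3372, 1.1915, 1.0451)  len=0.5895
  (v0,v5,v1) [-++] → (-0.3372, 1.1915, 1.0451)–(-0.3372, 1.5907, 0)  len=1.1187
  (v0,v1,v7) [-++] → (-0.3372, 1.5907, 0)–(-0.3372, 1.1915, -1.0451)  len=1.1187
  (v0,v7,v10) [-+-] → (-0.3372, 1.1915, -1.0451)–(-0.3372, 0.7747, -1.4619)  len=0.5895
  (v5,v11,v4) [+-+] → (-0.3372, 0.7747, 1.4619)–(-0.3372, -0.7747, 1.4619)  len=1.5494
  (v10,v7,v6) [-++] → (-0.3372, 0.7747, -1.4619)–(-0.3372, -0.7747, -1.4619)  len=1.5494
  (v3,v4,v2) [++-] → (-0.3372, -1.1915, 1.0451)–(-0.3372, -1.5907, 0)  len=1.1187
  (v3,v2,v6) [+-+] → (-0.3372, -1.5907, 0)–(-0.3372, -1.1915, -1.0451)  len=1.1187
  (v2,v4,v11) [-+-] → (-0.3372, -1.1915, 1.0451)–(-0.3372, -0.7747, 1.4619)  len=0.5895
  (v6,v2,v10) [+--] → (-0.3372, -1.1915, -1.0451)–(-0.3372, -0.7747, -1.4619)  len=0.5895

Chained into 1 loop(s):
  loop 1: 10 segments, perimeter = 9.9316
Total perimeter = 9.932

loops=1 perimeter=9.932


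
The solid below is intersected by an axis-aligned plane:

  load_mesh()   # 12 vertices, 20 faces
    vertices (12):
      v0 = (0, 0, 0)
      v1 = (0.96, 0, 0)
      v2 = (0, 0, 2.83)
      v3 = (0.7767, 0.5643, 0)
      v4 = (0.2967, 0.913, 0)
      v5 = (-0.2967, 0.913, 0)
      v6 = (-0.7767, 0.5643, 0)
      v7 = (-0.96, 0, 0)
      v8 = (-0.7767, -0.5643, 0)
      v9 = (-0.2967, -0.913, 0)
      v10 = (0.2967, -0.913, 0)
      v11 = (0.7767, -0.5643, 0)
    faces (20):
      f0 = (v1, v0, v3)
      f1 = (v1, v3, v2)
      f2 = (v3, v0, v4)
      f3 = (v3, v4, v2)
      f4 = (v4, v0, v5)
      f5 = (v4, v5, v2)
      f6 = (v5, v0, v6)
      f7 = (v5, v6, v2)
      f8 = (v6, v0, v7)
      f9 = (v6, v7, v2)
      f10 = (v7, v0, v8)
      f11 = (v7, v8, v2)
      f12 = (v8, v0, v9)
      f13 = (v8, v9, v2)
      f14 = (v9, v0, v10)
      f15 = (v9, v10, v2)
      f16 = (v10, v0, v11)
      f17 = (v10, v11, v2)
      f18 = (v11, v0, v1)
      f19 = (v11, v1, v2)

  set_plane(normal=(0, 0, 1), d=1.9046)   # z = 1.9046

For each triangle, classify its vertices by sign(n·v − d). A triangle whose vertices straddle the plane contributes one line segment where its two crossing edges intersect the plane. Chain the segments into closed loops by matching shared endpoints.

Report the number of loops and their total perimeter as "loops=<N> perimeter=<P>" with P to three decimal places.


loops=1 perimeter=1.940

Straddling triangles (10 of 20):
  (v1,v3,v2) [--+] → (0.253978, 0.184524, 1.9046)–(0.313917, 0, 1.9046)  len=0.1940
  (v3,v4,v2) [--+] → (0.0970199, 0.298548, 1.9046)–(0.253978, 0.184524, 1.9046)  len=0.1940
  (v4,v5,v2) [--+] → (-0.0970199, 0.298548, 1.9046)–(0.0970199, 0.298548, 1.9046)  len=0.1940
  (v5,v6,v2) [--+] → (-0.253978, 0.184524, 1.9046)–(-0.0970199, 0.298548, 1.9046)  len=0.1940
  (v6,v7,v2) [--+] → (-0.313917, 0, 1.9046)–(-0.253978, 0.184524, 1.9046)  len=0.1940
  (v7,v8,v2) [--+] → (-0.253978, -0.184524, 1.9046)–(-0.313917, 0, 1.9046)  len=0.1940
  (v8,v9,v2) [--+] → (-0.0970199, -0.298548, 1.9046)–(-0.253978, -0.184524, 1.9046)  len=0.1940
  (v9,v10,v2) [--+] → (0.0970199, -0.298548, 1.9046)–(-0.0970199, -0.298548, 1.9046)  len=0.1940
  (v10,v11,v2) [--+] → (0.253978, -0.184524, 1.9046)–(0.0970199, -0.298548, 1.9046)  len=0.1940
  (v11,v1,v2) [--+] → (0.313917, 0, 1.9046)–(0.253978, -0.184524, 1.9046)  len=0.1940

Chained into 1 loop(s):
  loop 1: 10 segments, perimeter = 1.9402
Total perimeter = 1.940
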